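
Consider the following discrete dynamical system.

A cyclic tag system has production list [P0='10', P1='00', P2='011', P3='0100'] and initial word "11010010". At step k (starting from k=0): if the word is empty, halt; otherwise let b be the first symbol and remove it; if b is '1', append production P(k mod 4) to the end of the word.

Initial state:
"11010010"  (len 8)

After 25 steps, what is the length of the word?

7

k=0  "11010010"  (len 8)
k=1  "101001010"  (len 9)
k=2  "0100101000"  (len 10)
k=3  "100101000"  (len 9)
k=4  "001010000100"  (len 12)
k=5  "01010000100"  (len 11)
k=6  "1010000100"  (len 10)
k=7  "010000100011"  (len 12)
k=8  "10000100011"  (len 11)
k=9  "000010001110"  (len 12)
k=10  "00010001110"  (len 11)
k=11  "0010001110"  (len 10)
k=12  "010001110"  (len 9)
k=13  "10001110"  (len 8)
k=14  "000111000"  (len 9)
k=15  "00111000"  (len 8)
k=16  "0111000"  (len 7)
k=17  "111000"  (len 6)
k=18  "1100000"  (len 7)
k=19  "100000011"  (len 9)
k=20  "000000110100"  (len 12)
k=21  "00000110100"  (len 11)
k=22  "0000110100"  (len 10)
k=23  "000110100"  (len 9)
k=24  "00110100"  (len 8)
k=25  "0110100"  (len 7)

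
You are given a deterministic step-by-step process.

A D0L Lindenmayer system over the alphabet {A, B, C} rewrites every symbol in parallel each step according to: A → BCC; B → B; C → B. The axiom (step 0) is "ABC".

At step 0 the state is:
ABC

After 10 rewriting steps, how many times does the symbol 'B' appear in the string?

5

k=0  ABC
k=1  BCCBB
k=2  BBBBB
k=3  BBBBB
k=4  BBBBB
k=5  BBBBB
k=6  BBBBB
k=7  BBBBB
k=8  BBBBB
k=9  BBBBB
k=10  BBBBB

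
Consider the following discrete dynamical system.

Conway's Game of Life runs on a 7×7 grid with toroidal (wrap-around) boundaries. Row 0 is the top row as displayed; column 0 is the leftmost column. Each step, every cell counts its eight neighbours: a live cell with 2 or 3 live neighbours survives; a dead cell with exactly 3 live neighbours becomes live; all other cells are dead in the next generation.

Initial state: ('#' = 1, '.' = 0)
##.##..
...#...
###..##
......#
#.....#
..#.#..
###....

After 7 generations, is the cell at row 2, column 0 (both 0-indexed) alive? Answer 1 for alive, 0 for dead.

0) ##.##..
...#...
###..##
......#
#.....#
..#.#..
###....
1) #..##..
...#.#.
###..##
.......
#....##
..##..#
#...#..
2) ...#.##
...#.#.
###.###
.......
#....##
.#.##..
###.###
3) .#.#...
.#.#...
#######
....#..
#...###
...#...
.#.....
4) ##.....
.....##
##...##
..#....
...####
#...###
.......
5) #.....#
.....#.
##...#.
.###...
#..#...
#..#...
.#...#.
6) #....##
.#...#.
##..#.#
...##.#
#..##..
###.#.#
.#.....
7) ##...##
.#..#..
.####.#
.##...#
.......
..#.###
..#....

0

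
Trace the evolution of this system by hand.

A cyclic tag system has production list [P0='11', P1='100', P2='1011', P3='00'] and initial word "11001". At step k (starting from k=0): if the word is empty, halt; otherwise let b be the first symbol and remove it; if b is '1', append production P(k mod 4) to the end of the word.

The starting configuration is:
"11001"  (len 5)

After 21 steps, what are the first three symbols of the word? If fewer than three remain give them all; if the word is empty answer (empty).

[0] "11001"  (len 5)
[1] "100111"  (len 6)
[2] "00111100"  (len 8)
[3] "0111100"  (len 7)
[4] "111100"  (len 6)
[5] "1110011"  (len 7)
[6] "110011100"  (len 9)
[7] "100111001011"  (len 12)
[8] "0011100101100"  (len 13)
[9] "011100101100"  (len 12)
[10] "11100101100"  (len 11)
[11] "11001011001011"  (len 14)
[12] "100101100101100"  (len 15)
[13] "0010110010110011"  (len 16)
[14] "010110010110011"  (len 15)
[15] "10110010110011"  (len 14)
[16] "011001011001100"  (len 15)
[17] "11001011001100"  (len 14)
[18] "1001011001100100"  (len 16)
[19] "0010110011001001011"  (len 19)
[20] "010110011001001011"  (len 18)
[21] "10110011001001011"  (len 17)

101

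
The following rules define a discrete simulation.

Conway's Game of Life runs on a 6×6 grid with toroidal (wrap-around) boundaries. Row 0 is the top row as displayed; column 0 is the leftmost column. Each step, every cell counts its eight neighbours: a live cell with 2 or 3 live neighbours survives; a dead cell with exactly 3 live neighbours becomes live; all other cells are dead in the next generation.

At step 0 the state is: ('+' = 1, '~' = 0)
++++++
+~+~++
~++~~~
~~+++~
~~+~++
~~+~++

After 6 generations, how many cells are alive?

k=0  ++++++
+~+~++
~++~~~
~~+++~
~~+~++
~~+~++
k=1  ~~~~~~
~~~~~~
+~~~~~
~~~~++
~++~~~
~~~~~~
k=2  ~~~~~~
~~~~~~
~~~~~+
++~~~+
~~~~~~
~~~~~~
k=3  ~~~~~~
~~~~~~
~~~~~+
+~~~~+
+~~~~~
~~~~~~
k=4  ~~~~~~
~~~~~~
+~~~~+
+~~~~+
+~~~~+
~~~~~~
k=5  ~~~~~~
~~~~~~
+~~~~+
~+~~+~
+~~~~+
~~~~~~
k=6  ~~~~~~
~~~~~~
+~~~~+
~+~~+~
+~~~~+
~~~~~~

6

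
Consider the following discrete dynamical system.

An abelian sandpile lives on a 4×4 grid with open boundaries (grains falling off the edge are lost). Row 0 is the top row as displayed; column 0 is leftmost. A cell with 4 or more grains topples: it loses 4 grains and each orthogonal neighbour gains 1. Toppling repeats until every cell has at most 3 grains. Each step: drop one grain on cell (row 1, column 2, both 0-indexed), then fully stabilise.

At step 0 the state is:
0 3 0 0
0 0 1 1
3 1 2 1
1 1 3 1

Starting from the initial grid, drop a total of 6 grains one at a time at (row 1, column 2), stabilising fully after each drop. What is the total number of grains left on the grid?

0) 0 3 0 0
0 0 1 1
3 1 2 1
1 1 3 1
1) 0 3 0 0
0 0 2 1
3 1 2 1
1 1 3 1
2) 0 3 0 0
0 0 3 1
3 1 2 1
1 1 3 1
3) 0 3 1 0
0 1 0 2
3 1 3 1
1 1 3 1
4) 0 3 1 0
0 1 1 2
3 1 3 1
1 1 3 1
5) 0 3 1 0
0 1 2 2
3 1 3 1
1 1 3 1
6) 0 3 1 0
0 1 3 2
3 1 3 1
1 1 3 1

24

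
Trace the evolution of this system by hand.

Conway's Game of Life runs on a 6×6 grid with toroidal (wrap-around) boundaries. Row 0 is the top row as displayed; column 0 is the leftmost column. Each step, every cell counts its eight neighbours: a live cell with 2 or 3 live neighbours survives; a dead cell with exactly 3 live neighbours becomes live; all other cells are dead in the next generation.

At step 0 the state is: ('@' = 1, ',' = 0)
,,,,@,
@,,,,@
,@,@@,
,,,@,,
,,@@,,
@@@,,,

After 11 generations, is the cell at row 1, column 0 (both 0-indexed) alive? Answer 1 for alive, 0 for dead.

0

t=0: ,,,,@,
@,,,,@
,@,@@,
,,,@,,
,,@@,,
@@@,,,
t=1: ,,,,,,
@,,@,@
@,@@@@
,,,,,,
,,,@,,
,@@,,,
t=2: @@@,,,
@@@@,,
@@@@,,
,,@,,@
,,@,,,
,,@,,,
t=3: @,,,,,
,,,,,@
,,,,@@
@,,,,,
,@@@,,
,,@@,,
t=4: ,,,,,,
@,,,@@
@,,,@@
@@@@@@
,@,@,,
,,,@,,
t=5: ,,,,@@
@,,,@,
,,@,,,
,,,,,,
,@,,,@
,,@,,,
t=6: ,,,@@@
,,,@@,
,,,,,,
,,,,,,
,,,,,,
@,,,@@
t=7: @,,,,,
,,,@,@
,,,,,,
,,,,,,
,,,,,@
@,,@,,
t=8: @,,,@@
,,,,,,
,,,,,,
,,,,,,
,,,,,,
@,,,,@
t=9: @,,,@,
,,,,,@
,,,,,,
,,,,,,
,,,,,,
@,,,@,
t=10: @,,,@,
,,,,,@
,,,,,,
,,,,,,
,,,,,,
,,,,,,
t=11: ,,,,,@
,,,,,@
,,,,,,
,,,,,,
,,,,,,
,,,,,,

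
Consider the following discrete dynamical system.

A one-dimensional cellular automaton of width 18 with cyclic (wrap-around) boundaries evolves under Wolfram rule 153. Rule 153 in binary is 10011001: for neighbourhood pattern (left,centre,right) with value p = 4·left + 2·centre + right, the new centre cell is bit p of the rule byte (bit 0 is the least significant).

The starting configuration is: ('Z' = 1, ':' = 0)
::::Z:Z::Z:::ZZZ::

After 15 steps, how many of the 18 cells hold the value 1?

gen 0: ::::Z:Z::Z:::ZZZ::
gen 1: ZZZ::::Z::ZZ:ZZ:ZZ
gen 2: ZZ:ZZZ::Z:Z::Z::ZZ
gen 3: Z::ZZ:Z::::Z::Z:ZZ
gen 4: :Z:Z:::ZZZ::Z:::ZZ
gen 5: ::::ZZ:ZZ:Z::ZZ:Z:
gen 6: ZZZ:Z::Z:::Z:Z:::Z
gen 7: ZZ:::Z::ZZ::::ZZ:Z
gen 8: Z:ZZ::Z:Z:ZZZ:Z::Z
gen 9: ::Z:Z:::::ZZ:::Z:Z
gen 10: Z::::ZZZZ:Z:ZZ::::
gen 11: :ZZZ:ZZZ::::Z:ZZZ:
gen 12: :ZZ::ZZ:ZZZ:::ZZ:Z
gen 13: :Z:Z:Z::ZZ:ZZ:Z:::
gen 14: ::::::Z:Z::Z:::ZZZ
gen 15: ZZZZZ::::Z::ZZ:ZZ:

10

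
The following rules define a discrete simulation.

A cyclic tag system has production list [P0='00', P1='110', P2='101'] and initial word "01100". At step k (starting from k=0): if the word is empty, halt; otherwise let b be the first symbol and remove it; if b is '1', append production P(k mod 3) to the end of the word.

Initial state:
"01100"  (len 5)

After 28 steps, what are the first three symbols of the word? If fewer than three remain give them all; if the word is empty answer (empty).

k=0  "01100"  (len 5)
k=1  "1100"  (len 4)
k=2  "100110"  (len 6)
k=3  "00110101"  (len 8)
k=4  "0110101"  (len 7)
k=5  "110101"  (len 6)
k=6  "10101101"  (len 8)
k=7  "010110100"  (len 9)
k=8  "10110100"  (len 8)
k=9  "0110100101"  (len 10)
k=10  "110100101"  (len 9)
k=11  "10100101110"  (len 11)
k=12  "0100101110101"  (len 13)
k=13  "100101110101"  (len 12)
k=14  "00101110101110"  (len 14)
k=15  "0101110101110"  (len 13)
k=16  "101110101110"  (len 12)
k=17  "01110101110110"  (len 14)
k=18  "1110101110110"  (len 13)
k=19  "11010111011000"  (len 14)
k=20  "1010111011000110"  (len 16)
k=21  "010111011000110101"  (len 18)
k=22  "10111011000110101"  (len 17)
k=23  "0111011000110101110"  (len 19)
k=24  "111011000110101110"  (len 18)
k=25  "1101100011010111000"  (len 19)
k=26  "101100011010111000110"  (len 21)
k=27  "01100011010111000110101"  (len 23)
k=28  "1100011010111000110101"  (len 22)

110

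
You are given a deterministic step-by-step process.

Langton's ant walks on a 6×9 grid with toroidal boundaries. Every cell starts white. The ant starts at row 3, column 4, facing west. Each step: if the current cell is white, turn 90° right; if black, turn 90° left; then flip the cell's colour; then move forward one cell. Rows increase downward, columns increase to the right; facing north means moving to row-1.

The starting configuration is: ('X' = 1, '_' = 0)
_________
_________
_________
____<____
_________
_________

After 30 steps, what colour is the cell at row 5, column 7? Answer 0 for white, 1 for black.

0) _________
_________
_________
____<____
_________
_________
1) _________
_________
____^____
____X____
_________
_________
2) _________
_________
____X>___
____X____
_________
_________
3) _________
_________
____XX___
____Xv___
_________
_________
4) _________
_________
____XX___
____<X___
_________
_________
5) _________
_________
____XX___
_____X___
____v____
_________
6) _________
_________
____XX___
_____X___
___<X____
_________
7) _________
_________
____XX___
___^_X___
___XX____
_________
8) _________
_________
____XX___
___X>X___
___XX____
_________
9) _________
_________
____XX___
___XXX___
___Xv____
_________
10) _________
_________
____XX___
___XXX___
___X_>___
_________
11) _________
_________
____XX___
___XXX___
___X_X___
_____v___
12) _________
_________
____XX___
___XXX___
___X_X___
____<X___
13) _________
_________
____XX___
___XXX___
___X^X___
____XX___
14) _________
_________
____XX___
___XXX___
___XX>___
____XX___
15) _________
_________
____XX___
___XX^___
___XX____
____XX___
16) _________
_________
____XX___
___X<____
___XX____
____XX___
17) _________
_________
____XX___
___X_____
___Xv____
____XX___
18) _________
_________
____XX___
___X_____
___X_>___
____XX___
19) _________
_________
____XX___
___X_____
___X_X___
____Xv___
20) _________
_________
____XX___
___X_____
___X_X___
____X_>__
21) ______v__
_________
____XX___
___X_____
___X_X___
____X_X__
22) _____<X__
_________
____XX___
___X_____
___X_X___
____X_X__
23) _____XX__
_________
____XX___
___X_____
___X_X___
____X^X__
24) _____XX__
_________
____XX___
___X_____
___X_X___
____XX>__
25) _____XX__
_________
____XX___
___X_____
___X_X^__
____XX___
26) _____XX__
_________
____XX___
___X_____
___X_XX>_
____XX___
27) _____XX__
_________
____XX___
___X_____
___X_XXX_
____XX_v_
28) _____XX__
_________
____XX___
___X_____
___X_XXX_
____XX<X_
29) _____XX__
_________
____XX___
___X_____
___X_X^X_
____XXXX_
30) _____XX__
_________
____XX___
___X_____
___X_<_X_
____XXXX_

1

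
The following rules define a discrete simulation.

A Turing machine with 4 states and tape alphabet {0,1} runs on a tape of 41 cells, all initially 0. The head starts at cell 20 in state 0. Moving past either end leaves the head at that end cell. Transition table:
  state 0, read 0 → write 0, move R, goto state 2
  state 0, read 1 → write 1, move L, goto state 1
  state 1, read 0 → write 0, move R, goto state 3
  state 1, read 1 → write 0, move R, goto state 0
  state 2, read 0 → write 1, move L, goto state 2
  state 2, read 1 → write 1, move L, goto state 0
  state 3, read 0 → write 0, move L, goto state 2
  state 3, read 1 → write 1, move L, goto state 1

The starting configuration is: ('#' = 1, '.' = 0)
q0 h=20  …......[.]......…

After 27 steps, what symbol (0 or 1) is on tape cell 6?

k=0  q0 h=20  …......[.]......…
k=1  q2 h=21  …......[.]......…
k=2  q2 h=20  …......[.]#.....…
k=3  q2 h=19  …......[.]##....…
k=4  q2 h=18  …......[.]###...…
k=5  q2 h=17  …......[.]####..…
k=6  q2 h=16  …......[.]#####.…
k=7  q2 h=15  …......[.]######…
k=8  q2 h=14  …......[.]######…
k=9  q2 h=13  …......[.]######…
k=10  q2 h=12  …......[.]######…
k=11  q2 h=11  …......[.]######…
k=12  q2 h=10  …......[.]######…
k=13  q2 h= 9  …......[.]######…
k=14  q2 h= 8  …......[.]######…
k=15  q2 h= 7  …......[.]######…
k=16  q2 h= 6  |......[.]######…
k=17  q2 h= 5  |.....[.]######…
k=18  q2 h= 4  |....[.]######…
k=19  q2 h= 3  |...[.]######…
k=20  q2 h= 2  |..[.]######…
k=21  q2 h= 1  |.[.]######…
k=22  q2 h= 0  |[.]######…
k=23  q2 h= 0  |[#]######…
k=24  q0 h= 0  |[#]######…
k=25  q1 h= 0  |[#]######…
k=26  q0 h= 1  |.[#]######…
k=27  q1 h= 0  |[.]######…

1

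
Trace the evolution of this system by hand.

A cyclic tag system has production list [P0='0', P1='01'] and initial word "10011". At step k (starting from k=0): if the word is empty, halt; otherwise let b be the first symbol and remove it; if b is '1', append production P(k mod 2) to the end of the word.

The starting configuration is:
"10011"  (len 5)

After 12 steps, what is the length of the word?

gen 0: "10011"  (len 5)
gen 1: "00110"  (len 5)
gen 2: "0110"  (len 4)
gen 3: "110"  (len 3)
gen 4: "1001"  (len 4)
gen 5: "0010"  (len 4)
gen 6: "010"  (len 3)
gen 7: "10"  (len 2)
gen 8: "001"  (len 3)
gen 9: "01"  (len 2)
gen 10: "1"  (len 1)
gen 11: "0"  (len 1)
gen 12: (halted — word empty)

0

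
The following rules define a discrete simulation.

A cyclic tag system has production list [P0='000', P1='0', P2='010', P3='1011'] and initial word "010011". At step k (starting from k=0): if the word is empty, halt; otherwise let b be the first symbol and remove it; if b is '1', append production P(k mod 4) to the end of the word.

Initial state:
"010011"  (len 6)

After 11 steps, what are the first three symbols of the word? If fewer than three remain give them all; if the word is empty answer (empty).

(empty)

[0] "010011"  (len 6)
[1] "10011"  (len 5)
[2] "00110"  (len 5)
[3] "0110"  (len 4)
[4] "110"  (len 3)
[5] "10000"  (len 5)
[6] "00000"  (len 5)
[7] "0000"  (len 4)
[8] "000"  (len 3)
[9] "00"  (len 2)
[10] "0"  (len 1)
[11] (halted — word empty)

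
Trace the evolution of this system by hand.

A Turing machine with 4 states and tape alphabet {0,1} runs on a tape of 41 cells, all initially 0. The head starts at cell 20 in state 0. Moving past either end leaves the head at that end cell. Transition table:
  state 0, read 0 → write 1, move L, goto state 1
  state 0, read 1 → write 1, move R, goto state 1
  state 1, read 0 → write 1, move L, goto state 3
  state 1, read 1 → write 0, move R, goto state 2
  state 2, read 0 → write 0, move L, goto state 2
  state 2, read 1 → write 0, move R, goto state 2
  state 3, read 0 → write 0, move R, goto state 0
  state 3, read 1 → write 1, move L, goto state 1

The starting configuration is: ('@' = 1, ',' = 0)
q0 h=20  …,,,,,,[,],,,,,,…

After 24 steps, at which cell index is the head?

0) q0 h=20  …,,,,,,[,],,,,,,…
1) q1 h=19  …,,,,,,[,]@,,,,,…
2) q3 h=18  …,,,,,,[,]@@,,,,…
3) q0 h=19  …,,,,,,[@]@,,,,,…
4) q1 h=20  …,,,,,@[@],,,,,,…
5) q2 h=21  …,,,,@,[,],,,,,,…
6) q2 h=20  …,,,,,@[,],,,,,,…
7) q2 h=19  …,,,,,,[@],,,,,,…
8) q2 h=20  …,,,,,,[,],,,,,,…
9) q2 h=19  …,,,,,,[,],,,,,,…
10) q2 h=18  …,,,,,,[,],,,,,,…
11) q2 h=17  …,,,,,,[,],,,,,,…
12) q2 h=16  …,,,,,,[,],,,,,,…
13) q2 h=15  …,,,,,,[,],,,,,,…
14) q2 h=14  …,,,,,,[,],,,,,,…
15) q2 h=13  …,,,,,,[,],,,,,,…
16) q2 h=12  …,,,,,,[,],,,,,,…
17) q2 h=11  …,,,,,,[,],,,,,,…
18) q2 h=10  …,,,,,,[,],,,,,,…
19) q2 h= 9  …,,,,,,[,],,,,,,…
20) q2 h= 8  …,,,,,,[,],,,,,,…
21) q2 h= 7  …,,,,,,[,],,,,,,…
22) q2 h= 6  |,,,,,,[,],,,,,,…
23) q2 h= 5  |,,,,,[,],,,,,,…
24) q2 h= 4  |,,,,[,],,,,,,…

4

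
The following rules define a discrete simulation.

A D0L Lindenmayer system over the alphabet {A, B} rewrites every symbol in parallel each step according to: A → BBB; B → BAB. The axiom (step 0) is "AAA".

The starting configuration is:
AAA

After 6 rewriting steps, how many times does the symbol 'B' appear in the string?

1638

0) AAA
1) BBBBBBBBB
2) BABBABBABBABBABBABBABBABBAB
3) BABBBBBABBABBBBBABBABBBBBABBABBBBBABBABBBBBABBABBBBBABBABBBBBABBABBBBBABBABBBBBAB
4) BABBBBBABBABBABBABBABBBBBABBABBBBBABBABBABBABBABBBBBABBABB…BBABBABBBBBABBABBABBABBABBBBBABBABBBBBABBABBABBABBABBBBBAB  (len 243)
5) BABBBBBABBABBABBABBABBBBBABBABBBBBABBABBBBBABBABBBBBABBABB…BBABBABBBBBABBABBBBBABBABBBBBABBABBBBBABBABBABBABBABBBBBAB  (len 729)
6) BABBBBBABBABBABBABBABBBBBABBABBBBBABBABBBBBABBABBBBBABBABB…BBABBABBBBBABBABBBBBABBABBBBBABBABBBBBABBABBABBABBABBBBBAB  (len 2187)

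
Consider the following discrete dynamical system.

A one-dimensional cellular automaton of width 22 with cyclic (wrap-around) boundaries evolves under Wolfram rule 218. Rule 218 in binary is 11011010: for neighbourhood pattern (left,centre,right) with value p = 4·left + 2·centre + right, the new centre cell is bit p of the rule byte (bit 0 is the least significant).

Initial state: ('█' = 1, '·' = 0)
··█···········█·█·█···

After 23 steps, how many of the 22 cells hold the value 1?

gen 0: ··█···········█·█·█···
gen 1: ·█·█·········█·····█··
gen 2: █···█·······█·█···█·█·
gen 3: ·█·█·█·····█···█·█····
gen 4: █·····█···█·█·█···█···
gen 5: ·█···█·█·█·····█·█·█·█
gen 6: ··█·█·····█···█·······
gen 7: ·█···█···█·█·█·█······
gen 8: █·█·█·█·█·······█·····
gen 9: ·········█·····█·█···█
gen 10: █·······█·█···█···█·█·
gen 11: ·█·····█···█·█·█·█····
gen 12: █·█···█·█·█·······█···
gen 13: ···█·█·····█·····█·█·█
gen 14: █·█···█···█·█···█·····
gen 15: ···█·█·█·█···█·█·█···█
gen 16: █·█·······█·█·····█·█·
gen 17: ···█·····█···█···█····
gen 18: ··█·█···█·█·█·█·█·█···
gen 19: ·█···█·█···········█··
gen 20: █·█·█···█·········█·█·
gen 21: ·····█·█·█·······█····
gen 22: ····█·····█·····█·█···
gen 23: ···█·█···█·█···█···█··

6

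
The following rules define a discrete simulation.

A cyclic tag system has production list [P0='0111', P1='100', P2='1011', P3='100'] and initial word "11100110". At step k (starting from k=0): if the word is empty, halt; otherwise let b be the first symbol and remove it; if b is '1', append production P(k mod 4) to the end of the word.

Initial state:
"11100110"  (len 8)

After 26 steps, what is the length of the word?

38

[0] "11100110"  (len 8)
[1] "11001100111"  (len 11)
[2] "1001100111100"  (len 13)
[3] "0011001111001011"  (len 16)
[4] "011001111001011"  (len 15)
[5] "11001111001011"  (len 14)
[6] "1001111001011100"  (len 16)
[7] "0011110010111001011"  (len 19)
[8] "011110010111001011"  (len 18)
[9] "11110010111001011"  (len 17)
[10] "1110010111001011100"  (len 19)
[11] "1100101110010111001011"  (len 22)
[12] "100101110010111001011100"  (len 24)
[13] "001011100101110010111000111"  (len 27)
[14] "01011100101110010111000111"  (len 26)
[15] "1011100101110010111000111"  (len 25)
[16] "011100101110010111000111100"  (len 27)
[17] "11100101110010111000111100"  (len 26)
[18] "1100101110010111000111100100"  (len 28)
[19] "1001011100101110001111001001011"  (len 31)
[20] "001011100101110001111001001011100"  (len 33)
[21] "01011100101110001111001001011100"  (len 32)
[22] "1011100101110001111001001011100"  (len 31)
[23] "0111001011100011110010010111001011"  (len 34)
[24] "111001011100011110010010111001011"  (len 33)
[25] "110010111000111100100101110010110111"  (len 36)
[26] "10010111000111100100101110010110111100"  (len 38)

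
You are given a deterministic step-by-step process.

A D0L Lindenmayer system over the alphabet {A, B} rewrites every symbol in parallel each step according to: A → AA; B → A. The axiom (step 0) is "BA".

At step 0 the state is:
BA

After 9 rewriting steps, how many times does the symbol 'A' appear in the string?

0) BA
1) AAA
2) AAAAAA
3) AAAAAAAAAAAA
4) AAAAAAAAAAAAAAAAAAAAAAAA
5) AAAAAAAAAAAAAAAAAAAAAAAAAAAAAAAAAAAAAAAAAAAAAAAA
6) AAAAAAAAAAAAAAAAAAAAAAAAAAAAAAAAAAAAAAAAAAAAAAAAAAAAAAAAAAAAAAAAAAAAAAAAAAAAAAAAAAAAAAAAAAAAAAAA
7) AAAAAAAAAAAAAAAAAAAAAAAAAAAAAAAAAAAAAAAAAAAAAAAAAAAAAAAAAA…AAAAAAAAAAAAAAAAAAAAAAAAAAAAAAAAAAAAAAAAAAAAAAAAAAAAAAAAAA  (len 192)
8) AAAAAAAAAAAAAAAAAAAAAAAAAAAAAAAAAAAAAAAAAAAAAAAAAAAAAAAAAA…AAAAAAAAAAAAAAAAAAAAAAAAAAAAAAAAAAAAAAAAAAAAAAAAAAAAAAAAAA  (len 384)
9) AAAAAAAAAAAAAAAAAAAAAAAAAAAAAAAAAAAAAAAAAAAAAAAAAAAAAAAAAA…AAAAAAAAAAAAAAAAAAAAAAAAAAAAAAAAAAAAAAAAAAAAAAAAAAAAAAAAAA  (len 768)

768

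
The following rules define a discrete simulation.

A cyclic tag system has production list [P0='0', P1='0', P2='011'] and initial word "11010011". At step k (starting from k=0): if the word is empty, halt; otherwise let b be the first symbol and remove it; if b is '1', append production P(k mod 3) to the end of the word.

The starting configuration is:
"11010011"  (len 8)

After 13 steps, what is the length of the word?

0

[0] "11010011"  (len 8)
[1] "10100110"  (len 8)
[2] "01001100"  (len 8)
[3] "1001100"  (len 7)
[4] "0011000"  (len 7)
[5] "011000"  (len 6)
[6] "11000"  (len 5)
[7] "10000"  (len 5)
[8] "00000"  (len 5)
[9] "0000"  (len 4)
[10] "000"  (len 3)
[11] "00"  (len 2)
[12] "0"  (len 1)
[13] (halted — word empty)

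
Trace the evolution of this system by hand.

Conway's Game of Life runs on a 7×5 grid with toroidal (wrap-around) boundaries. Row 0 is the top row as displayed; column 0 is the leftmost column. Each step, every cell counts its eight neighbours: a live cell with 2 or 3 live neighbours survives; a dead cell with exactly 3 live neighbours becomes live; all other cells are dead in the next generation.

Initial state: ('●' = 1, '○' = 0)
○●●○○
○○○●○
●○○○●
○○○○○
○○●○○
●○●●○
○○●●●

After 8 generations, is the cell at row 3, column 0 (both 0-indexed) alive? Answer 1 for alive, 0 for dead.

1

0) ○●●○○
○○○●○
●○○○●
○○○○○
○○●○○
●○●●○
○○●●●
1) ○●○○●
●●●●●
○○○○●
○○○○○
○●●●○
○○○○○
●○○○●
2) ○○○○○
○●●○○
○●●○●
○○●●○
○○●○○
●●●●●
●○○○●
3) ●●○○○
●●●●○
●○○○○
○○○○○
●○○○○
○○●○○
○○●○○
4) ●○○●●
○○●○○
●○●○●
○○○○○
○○○○○
○●○○○
○○●○○
5) ○●●●●
○○●○○
○●○●○
○○○○○
○○○○○
○○○○○
●●●●●
6) ○○○○○
●○○○●
○○●○○
○○○○○
○○○○○
●●●●●
○○○○○
7) ○○○○○
○○○○○
○○○○○
○○○○○
●●●●●
●●●●●
●●●●●
8) ●●●●●
○○○○○
○○○○○
●●●●●
○○○○○
○○○○○
○○○○○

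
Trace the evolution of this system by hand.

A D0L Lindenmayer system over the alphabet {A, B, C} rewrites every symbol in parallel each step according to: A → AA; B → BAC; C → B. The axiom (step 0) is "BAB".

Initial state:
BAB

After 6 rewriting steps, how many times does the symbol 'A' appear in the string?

252

t=0: BAB
t=1: BACAABAC
t=2: BACAABAAAABACAAB
t=3: BACAABAAAABACAAAAAAAABACAABAAAABAC
t=4: BACAABAAAABACAAAAAAAABACAABAAAAAAAAAAAAAAAABACAABAAAABACAAAAAAAABACAAB
t=5: BACAABAAAABACAAAAAAAABACAABAAAAAAAAAAAAAAAABACAABAAAABACAA…AABACAABAAAABACAAAAAAAABACAABAAAAAAAAAAAAAAAABACAABAAAABAC  (len 144)
t=6: BACAABAAAABACAAAAAAAABACAABAAAAAAAAAAAAAAAABACAABAAAABACAA…AAAAAAAAAAAAAAAAAAAAAAAAAAAAAAABACAABAAAABACAAAAAAAABACAAB  (len 294)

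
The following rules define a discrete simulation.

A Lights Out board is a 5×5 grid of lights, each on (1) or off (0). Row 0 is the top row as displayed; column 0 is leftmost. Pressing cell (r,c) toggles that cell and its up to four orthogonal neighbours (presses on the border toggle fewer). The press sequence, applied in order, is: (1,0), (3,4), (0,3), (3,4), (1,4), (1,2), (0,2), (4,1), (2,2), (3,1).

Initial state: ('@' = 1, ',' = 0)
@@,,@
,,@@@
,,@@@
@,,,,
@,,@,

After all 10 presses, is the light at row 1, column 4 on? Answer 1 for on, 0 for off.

t=0: @@,,@
,,@@@
,,@@@
@,,,,
@,,@,
t=1: ,@,,@
@@@@@
@,@@@
@,,,,
@,,@,
t=2: ,@,,@
@@@@@
@,@@,
@,,@@
@,,@@
t=3: ,@@@,
@@@,@
@,@@,
@,,@@
@,,@@
t=4: ,@@@,
@@@,@
@,@@@
@,,,,
@,,@,
t=5: ,@@@@
@@@@,
@,@@,
@,,,,
@,,@,
t=6: ,@,@@
@,,,,
@,,@,
@,,,,
@,,@,
t=7: ,,@,@
@,@,,
@,,@,
@,,,,
@,,@,
t=8: ,,@,@
@,@,,
@,,@,
@@,,,
,@@@,
t=9: ,,@,@
@,,,,
@@@,,
@@@,,
,@@@,
t=10: ,,@,@
@,,,,
@,@,,
,,,,,
,,@@,

0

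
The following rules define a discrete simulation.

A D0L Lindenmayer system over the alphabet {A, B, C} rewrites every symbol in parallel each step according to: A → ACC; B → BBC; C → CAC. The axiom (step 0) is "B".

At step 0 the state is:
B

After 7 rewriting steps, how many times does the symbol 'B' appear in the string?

128

0) B
1) BBC
2) BBCBBCCAC
3) BBCBBCCACBBCBBCCACCACACCCAC
4) BBCBBCCACBBCBBCCACCACACCCACBBCBBCCACBBCBBCCACCACACCCACCACACCCACACCCACCACCACACCCAC
5) BBCBBCCACBBCBBCCACCACACCCACBBCBBCCACBBCBBCCACCACACCCACCACA…CCACACCCACCACCACACCCACCACACCCACCACACCCACACCCACCACCACACCCAC  (len 243)
6) BBCBBCCACBBCBBCCACCACACCCACBBCBBCCACBBCBBCCACCACACCCACCACA…CCACACCCACCACCACACCCACCACACCCACCACACCCACACCCACCACCACACCCAC  (len 729)
7) BBCBBCCACBBCBBCCACCACACCCACBBCBBCCACBBCBBCCACCACACCCACCACA…CCACACCCACCACCACACCCACCACACCCACCACACCCACACCCACCACCACACCCAC  (len 2187)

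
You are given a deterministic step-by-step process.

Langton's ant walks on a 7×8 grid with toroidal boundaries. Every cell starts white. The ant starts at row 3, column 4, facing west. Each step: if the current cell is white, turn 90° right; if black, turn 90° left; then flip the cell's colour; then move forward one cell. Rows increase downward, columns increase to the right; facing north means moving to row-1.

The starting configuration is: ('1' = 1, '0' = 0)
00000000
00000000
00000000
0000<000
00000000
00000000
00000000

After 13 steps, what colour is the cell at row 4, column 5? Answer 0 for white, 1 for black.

step 0: 00000000
00000000
00000000
0000<000
00000000
00000000
00000000
step 1: 00000000
00000000
0000^000
00001000
00000000
00000000
00000000
step 2: 00000000
00000000
00001>00
00001000
00000000
00000000
00000000
step 3: 00000000
00000000
00001100
00001v00
00000000
00000000
00000000
step 4: 00000000
00000000
00001100
0000<100
00000000
00000000
00000000
step 5: 00000000
00000000
00001100
00000100
0000v000
00000000
00000000
step 6: 00000000
00000000
00001100
00000100
000<1000
00000000
00000000
step 7: 00000000
00000000
00001100
000^0100
00011000
00000000
00000000
step 8: 00000000
00000000
00001100
0001>100
00011000
00000000
00000000
step 9: 00000000
00000000
00001100
00011100
0001v000
00000000
00000000
step 10: 00000000
00000000
00001100
00011100
00010>00
00000000
00000000
step 11: 00000000
00000000
00001100
00011100
00010100
00000v00
00000000
step 12: 00000000
00000000
00001100
00011100
00010100
0000<100
00000000
step 13: 00000000
00000000
00001100
00011100
0001^100
00001100
00000000

1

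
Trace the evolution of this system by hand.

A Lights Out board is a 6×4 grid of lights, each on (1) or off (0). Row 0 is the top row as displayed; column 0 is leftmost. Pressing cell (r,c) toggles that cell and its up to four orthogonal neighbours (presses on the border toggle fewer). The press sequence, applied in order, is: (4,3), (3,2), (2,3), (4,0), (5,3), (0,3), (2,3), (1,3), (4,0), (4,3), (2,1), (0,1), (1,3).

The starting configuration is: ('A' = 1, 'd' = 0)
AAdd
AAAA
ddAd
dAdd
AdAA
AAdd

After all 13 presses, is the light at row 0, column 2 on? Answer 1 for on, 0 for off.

step 0: AAdd
AAAA
ddAd
dAdd
AdAA
AAdd
step 1: AAdd
AAAA
ddAd
dAdA
Addd
AAdA
step 2: AAdd
AAAA
dddd
ddAd
AdAd
AAdA
step 3: AAdd
AAAd
ddAA
ddAA
AdAd
AAdA
step 4: AAdd
AAAd
ddAA
AdAA
dAAd
dAdA
step 5: AAdd
AAAd
ddAA
AdAA
dAAA
dAAd
step 6: AAAA
AAAA
ddAA
AdAA
dAAA
dAAd
step 7: AAAA
AAAd
dddd
AdAd
dAAA
dAAd
step 8: AAAd
AAdA
dddA
AdAd
dAAA
dAAd
step 9: AAAd
AAdA
dddA
ddAd
AdAA
AAAd
step 10: AAAd
AAdA
dddA
ddAA
Addd
AAAA
step 11: AAAd
AddA
AAAA
dAAA
Addd
AAAA
step 12: dddd
AAdA
AAAA
dAAA
Addd
AAAA
step 13: dddA
AAAd
AAAd
dAAA
Addd
AAAA

0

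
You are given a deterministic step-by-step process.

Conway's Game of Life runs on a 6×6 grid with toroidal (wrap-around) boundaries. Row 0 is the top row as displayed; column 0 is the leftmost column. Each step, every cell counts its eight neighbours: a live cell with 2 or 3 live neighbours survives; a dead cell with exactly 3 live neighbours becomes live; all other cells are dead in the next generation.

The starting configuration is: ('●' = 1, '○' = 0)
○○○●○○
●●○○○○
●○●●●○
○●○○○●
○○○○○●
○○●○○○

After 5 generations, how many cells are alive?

[0] ○○○●○○
●●○○○○
●○●●●○
○●○○○●
○○○○○●
○○●○○○
[1] ○●●○○○
●●○○●●
○○●●●○
○●●●○●
●○○○○○
○○○○○○
[2] ○●●○○●
●○○○●●
○○○○○○
●●○○○●
●●●○○○
○●○○○○
[3] ○●●○●●
●●○○●●
○●○○●○
○○●○○●
○○●○○●
○○○○○○
[4] ○●●●●○
○○○○○○
○●●●●○
●●●●●●
○○○○○○
●●●●●●
[5] ○○○○○○
○○○○○○
○○○○○○
●○○○○●
○○○○○○
●○○○○●

4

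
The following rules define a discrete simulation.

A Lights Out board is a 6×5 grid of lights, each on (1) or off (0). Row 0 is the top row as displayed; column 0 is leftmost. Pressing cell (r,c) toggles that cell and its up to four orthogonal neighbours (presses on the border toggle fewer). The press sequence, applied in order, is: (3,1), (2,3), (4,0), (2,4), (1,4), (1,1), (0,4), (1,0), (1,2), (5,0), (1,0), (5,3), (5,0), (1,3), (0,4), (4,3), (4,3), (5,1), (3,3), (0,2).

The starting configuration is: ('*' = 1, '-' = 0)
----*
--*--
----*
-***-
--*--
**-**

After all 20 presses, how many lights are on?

9

[0] ----*
--*--
----*
-***-
--*--
**-**
[1] ----*
--*--
-*--*
*--*-
-**--
**-**
[2] ----*
--**-
-***-
*----
-**--
**-**
[3] ----*
--**-
-***-
-----
*-*--
-*-**
[4] ----*
--***
-**-*
----*
*-*--
-*-**
[5] -----
--*--
-**--
----*
*-*--
-*-**
[6] -*---
**---
--*--
----*
*-*--
-*-**
[7] -*-**
**--*
--*--
----*
*-*--
-*-**
[8] **-**
----*
*-*--
----*
*-*--
-*-**
[9] *****
-****
*----
----*
*-*--
-*-**
[10] *****
-****
*----
----*
--*--
*--**
[11] -****
*-***
-----
----*
--*--
*--**
[12] -****
*-***
-----
----*
--**-
*-*--
[13] -****
*-***
-----
----*
*-**-
-**--
[14] -**-*
*----
---*-
----*
*-**-
-**--
[15] -***-
*---*
---*-
----*
*-**-
-**--
[16] -***-
*---*
---*-
---**
*---*
-***-
[17] -***-
*---*
---*-
----*
*-**-
-**--
[18] -***-
*---*
---*-
----*
****-
*----
[19] -***-
*---*
-----
--**-
***--
*----
[20] -----
*-*-*
-----
--**-
***--
*----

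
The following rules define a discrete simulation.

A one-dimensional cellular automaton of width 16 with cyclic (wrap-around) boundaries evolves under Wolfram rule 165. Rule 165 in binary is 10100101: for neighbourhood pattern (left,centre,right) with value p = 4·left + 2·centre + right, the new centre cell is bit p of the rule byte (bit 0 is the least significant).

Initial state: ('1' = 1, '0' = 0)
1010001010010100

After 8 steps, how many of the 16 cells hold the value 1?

t=0: 1010001010010100
t=1: 1110101110011100
t=2: 0101110100001000
t=3: 0110101101101011
t=4: 1001110010011100
t=5: 1000100010001000
t=6: 1010101010101010
t=7: 1111111111111111
t=8: 1111111111111111

16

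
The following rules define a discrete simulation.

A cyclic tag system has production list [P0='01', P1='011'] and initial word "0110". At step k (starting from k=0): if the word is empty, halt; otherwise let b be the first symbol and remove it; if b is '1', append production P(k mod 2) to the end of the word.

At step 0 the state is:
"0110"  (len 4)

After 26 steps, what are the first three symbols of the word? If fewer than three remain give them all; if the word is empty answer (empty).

101

k=0  "0110"  (len 4)
k=1  "110"  (len 3)
k=2  "10011"  (len 5)
k=3  "001101"  (len 6)
k=4  "01101"  (len 5)
k=5  "1101"  (len 4)
k=6  "101011"  (len 6)
k=7  "0101101"  (len 7)
k=8  "101101"  (len 6)
k=9  "0110101"  (len 7)
k=10  "110101"  (len 6)
k=11  "1010101"  (len 7)
k=12  "010101011"  (len 9)
k=13  "10101011"  (len 8)
k=14  "0101011011"  (len 10)
k=15  "101011011"  (len 9)
k=16  "01011011011"  (len 11)
k=17  "1011011011"  (len 10)
k=18  "011011011011"  (len 12)
k=19  "11011011011"  (len 11)
k=20  "1011011011011"  (len 13)
k=21  "01101101101101"  (len 14)
k=22  "1101101101101"  (len 13)
k=23  "10110110110101"  (len 14)
k=24  "0110110110101011"  (len 16)
k=25  "110110110101011"  (len 15)
k=26  "10110110101011011"  (len 17)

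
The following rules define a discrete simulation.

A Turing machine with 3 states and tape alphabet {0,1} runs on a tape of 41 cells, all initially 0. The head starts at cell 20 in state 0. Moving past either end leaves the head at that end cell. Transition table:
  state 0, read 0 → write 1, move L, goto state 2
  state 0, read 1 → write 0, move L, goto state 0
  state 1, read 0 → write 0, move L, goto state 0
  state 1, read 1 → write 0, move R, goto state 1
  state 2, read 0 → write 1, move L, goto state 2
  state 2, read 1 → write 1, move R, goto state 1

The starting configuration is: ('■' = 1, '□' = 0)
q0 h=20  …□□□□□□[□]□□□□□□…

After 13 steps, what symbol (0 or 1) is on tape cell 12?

1

0) q0 h=20  …□□□□□□[□]□□□□□□…
1) q2 h=19  …□□□□□□[□]■□□□□□…
2) q2 h=18  …□□□□□□[□]■■□□□□…
3) q2 h=17  …□□□□□□[□]■■■□□□…
4) q2 h=16  …□□□□□□[□]■■■■□□…
5) q2 h=15  …□□□□□□[□]■■■■■□…
6) q2 h=14  …□□□□□□[□]■■■■■■…
7) q2 h=13  …□□□□□□[□]■■■■■■…
8) q2 h=12  …□□□□□□[□]■■■■■■…
9) q2 h=11  …□□□□□□[□]■■■■■■…
10) q2 h=10  …□□□□□□[□]■■■■■■…
11) q2 h= 9  …□□□□□□[□]■■■■■■…
12) q2 h= 8  …□□□□□□[□]■■■■■■…
13) q2 h= 7  …□□□□□□[□]■■■■■■…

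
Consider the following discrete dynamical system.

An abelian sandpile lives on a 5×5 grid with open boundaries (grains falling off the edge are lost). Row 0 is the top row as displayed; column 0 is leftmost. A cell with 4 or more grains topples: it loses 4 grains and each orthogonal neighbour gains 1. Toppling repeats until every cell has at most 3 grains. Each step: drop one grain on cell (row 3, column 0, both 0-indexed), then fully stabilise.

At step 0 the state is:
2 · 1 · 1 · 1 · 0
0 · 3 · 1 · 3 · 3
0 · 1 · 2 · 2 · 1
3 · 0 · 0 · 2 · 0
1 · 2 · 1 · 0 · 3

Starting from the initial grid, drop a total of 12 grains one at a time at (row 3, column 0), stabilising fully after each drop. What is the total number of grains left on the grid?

k=0  2 · 1 · 1 · 1 · 0
0 · 3 · 1 · 3 · 3
0 · 1 · 2 · 2 · 1
3 · 0 · 0 · 2 · 0
1 · 2 · 1 · 0 · 3
k=1  2 · 1 · 1 · 1 · 0
0 · 3 · 1 · 3 · 3
1 · 1 · 2 · 2 · 1
0 · 1 · 0 · 2 · 0
2 · 2 · 1 · 0 · 3
k=2  2 · 1 · 1 · 1 · 0
0 · 3 · 1 · 3 · 3
1 · 1 · 2 · 2 · 1
1 · 1 · 0 · 2 · 0
2 · 2 · 1 · 0 · 3
k=3  2 · 1 · 1 · 1 · 0
0 · 3 · 1 · 3 · 3
1 · 1 · 2 · 2 · 1
2 · 1 · 0 · 2 · 0
2 · 2 · 1 · 0 · 3
k=4  2 · 1 · 1 · 1 · 0
0 · 3 · 1 · 3 · 3
1 · 1 · 2 · 2 · 1
3 · 1 · 0 · 2 · 0
2 · 2 · 1 · 0 · 3
k=5  2 · 1 · 1 · 1 · 0
0 · 3 · 1 · 3 · 3
2 · 1 · 2 · 2 · 1
0 · 2 · 0 · 2 · 0
3 · 2 · 1 · 0 · 3
k=6  2 · 1 · 1 · 1 · 0
0 · 3 · 1 · 3 · 3
2 · 1 · 2 · 2 · 1
1 · 2 · 0 · 2 · 0
3 · 2 · 1 · 0 · 3
k=7  2 · 1 · 1 · 1 · 0
0 · 3 · 1 · 3 · 3
2 · 1 · 2 · 2 · 1
2 · 2 · 0 · 2 · 0
3 · 2 · 1 · 0 · 3
k=8  2 · 1 · 1 · 1 · 0
0 · 3 · 1 · 3 · 3
2 · 1 · 2 · 2 · 1
3 · 2 · 0 · 2 · 0
3 · 2 · 1 · 0 · 3
k=9  2 · 1 · 1 · 1 · 0
0 · 3 · 1 · 3 · 3
3 · 1 · 2 · 2 · 1
1 · 3 · 0 · 2 · 0
0 · 3 · 1 · 0 · 3
k=10  2 · 1 · 1 · 1 · 0
0 · 3 · 1 · 3 · 3
3 · 1 · 2 · 2 · 1
2 · 3 · 0 · 2 · 0
0 · 3 · 1 · 0 · 3
k=11  2 · 1 · 1 · 1 · 0
0 · 3 · 1 · 3 · 3
3 · 1 · 2 · 2 · 1
3 · 3 · 0 · 2 · 0
0 · 3 · 1 · 0 · 3
k=12  2 · 1 · 1 · 1 · 0
1 · 3 · 1 · 3 · 3
0 · 3 · 2 · 2 · 1
2 · 1 · 1 · 2 · 0
2 · 0 · 2 · 0 · 3

37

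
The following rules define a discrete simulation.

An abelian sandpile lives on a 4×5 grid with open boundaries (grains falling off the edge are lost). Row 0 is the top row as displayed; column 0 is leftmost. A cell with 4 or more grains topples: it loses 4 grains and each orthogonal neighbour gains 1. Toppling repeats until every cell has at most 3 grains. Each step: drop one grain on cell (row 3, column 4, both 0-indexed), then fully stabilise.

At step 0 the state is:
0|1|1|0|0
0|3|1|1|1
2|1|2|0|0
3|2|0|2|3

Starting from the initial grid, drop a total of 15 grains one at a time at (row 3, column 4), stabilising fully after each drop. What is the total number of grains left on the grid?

26

t=0: 0|1|1|0|0
0|3|1|1|1
2|1|2|0|0
3|2|0|2|3
t=1: 0|1|1|0|0
0|3|1|1|1
2|1|2|0|1
3|2|0|3|0
t=2: 0|1|1|0|0
0|3|1|1|1
2|1|2|0|1
3|2|0|3|1
t=3: 0|1|1|0|0
0|3|1|1|1
2|1|2|0|1
3|2|0|3|2
t=4: 0|1|1|0|0
0|3|1|1|1
2|1|2|0|1
3|2|0|3|3
t=5: 0|1|1|0|0
0|3|1|1|1
2|1|2|1|2
3|2|1|0|1
t=6: 0|1|1|0|0
0|3|1|1|1
2|1|2|1|2
3|2|1|0|2
t=7: 0|1|1|0|0
0|3|1|1|1
2|1|2|1|2
3|2|1|0|3
t=8: 0|1|1|0|0
0|3|1|1|1
2|1|2|1|3
3|2|1|1|0
t=9: 0|1|1|0|0
0|3|1|1|1
2|1|2|1|3
3|2|1|1|1
t=10: 0|1|1|0|0
0|3|1|1|1
2|1|2|1|3
3|2|1|1|2
t=11: 0|1|1|0|0
0|3|1|1|1
2|1|2|1|3
3|2|1|1|3
t=12: 0|1|1|0|0
0|3|1|1|2
2|1|2|2|0
3|2|1|2|1
t=13: 0|1|1|0|0
0|3|1|1|2
2|1|2|2|0
3|2|1|2|2
t=14: 0|1|1|0|0
0|3|1|1|2
2|1|2|2|0
3|2|1|2|3
t=15: 0|1|1|0|0
0|3|1|1|2
2|1|2|2|1
3|2|1|3|0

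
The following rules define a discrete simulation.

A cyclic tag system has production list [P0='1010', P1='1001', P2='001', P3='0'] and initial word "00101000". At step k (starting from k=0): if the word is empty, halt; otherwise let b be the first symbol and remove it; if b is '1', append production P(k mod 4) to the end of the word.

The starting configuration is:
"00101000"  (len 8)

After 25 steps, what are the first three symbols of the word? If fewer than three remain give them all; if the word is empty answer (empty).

010

k=0  "00101000"  (len 8)
k=1  "0101000"  (len 7)
k=2  "101000"  (len 6)
k=3  "01000001"  (len 8)
k=4  "1000001"  (len 7)
k=5  "0000011010"  (len 10)
k=6  "000011010"  (len 9)
k=7  "00011010"  (len 8)
k=8  "0011010"  (len 7)
k=9  "011010"  (len 6)
k=10  "11010"  (len 5)
k=11  "1010001"  (len 7)
k=12  "0100010"  (len 7)
k=13  "100010"  (len 6)
k=14  "000101001"  (len 9)
k=15  "00101001"  (len 8)
k=16  "0101001"  (len 7)
k=17  "101001"  (len 6)
k=18  "010011001"  (len 9)
k=19  "10011001"  (len 8)
k=20  "00110010"  (len 8)
k=21  "0110010"  (len 7)
k=22  "110010"  (len 6)
k=23  "10010001"  (len 8)
k=24  "00100010"  (len 8)
k=25  "0100010"  (len 7)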